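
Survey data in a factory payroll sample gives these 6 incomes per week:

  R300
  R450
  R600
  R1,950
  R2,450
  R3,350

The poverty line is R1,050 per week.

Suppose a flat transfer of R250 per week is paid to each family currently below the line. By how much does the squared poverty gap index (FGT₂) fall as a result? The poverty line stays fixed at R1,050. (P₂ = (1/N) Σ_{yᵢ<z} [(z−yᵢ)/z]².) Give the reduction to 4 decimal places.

0.1077

Before: below the line — R300, R450, R600; squared poverty gap index (FGT₂) = 0.170068.
After the R250 transfer: below the line — R550, R700, R850; squared poverty gap index (FGT₂) = 0.062358.
Reduction = 0.170068 − 0.062358 = 0.1077.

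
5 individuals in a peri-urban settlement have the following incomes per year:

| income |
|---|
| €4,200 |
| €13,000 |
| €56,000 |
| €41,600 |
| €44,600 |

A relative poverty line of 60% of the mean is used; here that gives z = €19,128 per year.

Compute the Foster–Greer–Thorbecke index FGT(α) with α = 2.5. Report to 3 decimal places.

Below the line: €4,200, €13,000 (q = 2 of N = 5).
Gap ratios (z−y)/z: (19128−4200)/19128 = 0.7804; (19128−13000)/19128 = 0.3204.
Raised to α = 2.5: 0.53806; 0.05809.
Sum = 0.596152; FGT(2.5) = 0.596152 / 5 = 0.119.

0.119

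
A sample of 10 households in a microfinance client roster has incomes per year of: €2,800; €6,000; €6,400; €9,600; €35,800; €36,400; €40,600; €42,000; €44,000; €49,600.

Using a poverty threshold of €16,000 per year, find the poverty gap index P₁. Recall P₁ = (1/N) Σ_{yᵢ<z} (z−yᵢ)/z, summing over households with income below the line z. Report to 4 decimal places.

0.2450

Incomes under z: €2,800, €6,000, €6,400, €9,600 (q = 4 of N = 10).
Gap ratios (z−y)/z: (16000−2800)/16000 = 0.8250; (16000−6000)/16000 = 0.6250; (16000−6400)/16000 = 0.6000; (16000−9600)/16000 = 0.4000.
Sum of shortfalls = 2.450000; P₁ averages over all N: 2.450000 / 10 = 0.2450.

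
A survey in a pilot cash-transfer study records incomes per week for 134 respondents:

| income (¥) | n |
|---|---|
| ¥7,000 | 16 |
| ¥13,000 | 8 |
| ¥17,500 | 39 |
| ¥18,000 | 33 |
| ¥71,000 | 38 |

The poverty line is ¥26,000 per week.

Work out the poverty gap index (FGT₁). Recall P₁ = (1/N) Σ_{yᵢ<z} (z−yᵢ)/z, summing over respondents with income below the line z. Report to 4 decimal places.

0.2880

Incomes under z: 16×¥7,000, 8×¥13,000, 39×¥17,500, 33×¥18,000 (q = 96 of N = 134).
Normalized shortfalls: (26000−7000)/26000 = 0.7308 (×16); (26000−13000)/26000 = 0.5000 (×8); (26000−17500)/26000 = 0.3269 (×39); (26000−18000)/26000 = 0.3077 (×33).
Sum of shortfalls = 38.596154; P₁ averages over all N: 38.596154 / 134 = 0.2880.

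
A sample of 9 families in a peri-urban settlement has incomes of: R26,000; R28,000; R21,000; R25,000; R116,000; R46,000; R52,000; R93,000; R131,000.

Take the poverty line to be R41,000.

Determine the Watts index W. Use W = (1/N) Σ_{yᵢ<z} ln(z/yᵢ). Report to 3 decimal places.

Incomes under z: R21,000, R25,000, R26,000, R28,000 (q = 4 of N = 9).
Log gaps: ln(41000/21000) = 0.6690; ln(41000/25000) = 0.4947; ln(41000/26000) = 0.4555; ln(41000/28000) = 0.3814.
W = 2.000589 / 9 = 0.222.

0.222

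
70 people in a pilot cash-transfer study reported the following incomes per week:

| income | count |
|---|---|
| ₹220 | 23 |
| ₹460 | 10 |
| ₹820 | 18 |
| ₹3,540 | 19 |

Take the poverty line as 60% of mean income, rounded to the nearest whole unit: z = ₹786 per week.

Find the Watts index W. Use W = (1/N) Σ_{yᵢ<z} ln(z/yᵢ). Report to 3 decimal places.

0.495

Below z: 23×₹220, 10×₹460 (q = 33 of N = 70).
ln(z/y) terms: ln(786/220) = 1.2733 (×23); ln(786/460) = 0.5357 (×10).
W = 34.643876 / 70 = 0.495.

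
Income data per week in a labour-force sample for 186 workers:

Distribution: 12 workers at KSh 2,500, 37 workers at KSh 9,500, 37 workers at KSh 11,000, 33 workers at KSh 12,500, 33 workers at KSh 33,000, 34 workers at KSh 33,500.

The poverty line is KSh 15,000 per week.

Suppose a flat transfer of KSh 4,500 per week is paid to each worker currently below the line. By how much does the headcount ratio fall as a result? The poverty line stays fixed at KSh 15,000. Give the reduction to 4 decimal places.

0.3763

Before: below the line — 12×KSh 2,500, 37×KSh 9,500, 37×KSh 11,000, 33×KSh 12,500; headcount ratio = 0.639785.
After the KSh 4,500 transfer: below the line — 12×KSh 7,000, 37×KSh 14,000; headcount ratio = 0.263441.
Reduction = 0.639785 − 0.263441 = 0.3763.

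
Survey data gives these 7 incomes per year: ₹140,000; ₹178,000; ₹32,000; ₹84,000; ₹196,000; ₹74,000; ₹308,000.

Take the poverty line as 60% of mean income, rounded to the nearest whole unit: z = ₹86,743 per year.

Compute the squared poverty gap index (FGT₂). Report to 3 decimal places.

Below z: ₹32,000, ₹74,000, ₹84,000 (q = 3 of N = 7).
Normalized shortfalls: (86743−32000)/86743 = 0.6311; (86743−74000)/86743 = 0.1469; (86743−84000)/86743 = 0.0316.
Squared: 0.3983; 0.0216; 0.0010.
Sum = 0.420861; P₂ = 0.420861 / 7 = 0.060.

0.060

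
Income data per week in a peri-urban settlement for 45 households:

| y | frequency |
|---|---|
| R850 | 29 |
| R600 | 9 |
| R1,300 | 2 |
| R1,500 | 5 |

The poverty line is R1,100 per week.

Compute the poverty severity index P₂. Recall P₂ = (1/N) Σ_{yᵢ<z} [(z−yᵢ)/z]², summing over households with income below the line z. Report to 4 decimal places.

0.0746

Below the line: 9×R600, 29×R850 (q = 38 of N = 45).
Shortfall ratios: (1100−600)/1100 = 0.4545 (×9); (1100−850)/1100 = 0.2273 (×29).
Squared: 0.2066 (×9); 0.0517 (×29).
Sum = 3.357438; P₂ = 3.357438 / 45 = 0.0746.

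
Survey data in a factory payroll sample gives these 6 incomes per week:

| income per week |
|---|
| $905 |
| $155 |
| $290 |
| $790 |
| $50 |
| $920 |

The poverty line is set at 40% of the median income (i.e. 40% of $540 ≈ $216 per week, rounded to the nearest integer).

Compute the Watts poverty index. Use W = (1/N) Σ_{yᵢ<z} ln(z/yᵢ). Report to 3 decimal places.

Poor units: $50, $155 (q = 2 of N = 6).
Log shortfalls: ln(216/50) = 1.4633; ln(216/155) = 0.3319.
W = 1.795109 / 6 = 0.299.

0.299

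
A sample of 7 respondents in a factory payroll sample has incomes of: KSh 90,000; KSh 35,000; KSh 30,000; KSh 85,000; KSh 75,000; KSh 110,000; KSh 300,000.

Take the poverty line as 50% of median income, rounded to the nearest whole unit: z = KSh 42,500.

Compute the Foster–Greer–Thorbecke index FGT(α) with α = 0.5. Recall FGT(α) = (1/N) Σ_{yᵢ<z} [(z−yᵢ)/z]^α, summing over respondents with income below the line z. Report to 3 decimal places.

0.137

Incomes under z: KSh 30,000, KSh 35,000 (q = 2 of N = 7).
Normalized shortfalls: (42500−30000)/42500 = 0.2941; (42500−35000)/42500 = 0.1765.
Raised to α = 0.5: 0.54233; 0.42008.
Sum = 0.962410; FGT(0.5) = 0.962410 / 7 = 0.137.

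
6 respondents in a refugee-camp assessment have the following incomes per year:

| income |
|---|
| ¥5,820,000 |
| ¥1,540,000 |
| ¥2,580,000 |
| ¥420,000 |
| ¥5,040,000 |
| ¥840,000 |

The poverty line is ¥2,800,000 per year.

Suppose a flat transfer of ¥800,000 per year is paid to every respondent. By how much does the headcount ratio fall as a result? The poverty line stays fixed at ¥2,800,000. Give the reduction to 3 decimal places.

0.167

Before: below the line — ¥420,000, ¥840,000, ¥1,540,000, ¥2,580,000; headcount ratio = 0.66667.
After the ¥800,000 transfer: below the line — ¥1,220,000, ¥1,640,000, ¥2,340,000; headcount ratio = 0.50000.
Reduction = 0.66667 − 0.50000 = 0.167.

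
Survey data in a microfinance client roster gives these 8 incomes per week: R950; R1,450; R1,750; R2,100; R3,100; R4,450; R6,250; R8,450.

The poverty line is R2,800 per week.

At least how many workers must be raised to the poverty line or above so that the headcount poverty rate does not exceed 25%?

2

Currently q = 4 of N = 8 are below the line (H = 0.500).
A headcount ratio of at most 25% allows at most ⌊0.25 × 8⌋ = 2 poor workers.
So at least 4 − 2 = 2 must be lifted.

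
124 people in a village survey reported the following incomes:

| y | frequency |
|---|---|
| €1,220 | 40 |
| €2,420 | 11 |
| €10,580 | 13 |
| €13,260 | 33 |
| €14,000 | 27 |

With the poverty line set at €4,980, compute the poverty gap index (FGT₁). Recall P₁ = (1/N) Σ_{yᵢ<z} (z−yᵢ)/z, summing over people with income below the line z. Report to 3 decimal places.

Poor units: 40×€1,220, 11×€2,420 (q = 51 of N = 124).
Relative gaps: (4980−1220)/4980 = 0.7550 (×40); (4980−2420)/4980 = 0.5141 (×11).
Sum of shortfalls = 35.855422; P₁ averages over all N: 35.855422 / 124 = 0.289.

0.289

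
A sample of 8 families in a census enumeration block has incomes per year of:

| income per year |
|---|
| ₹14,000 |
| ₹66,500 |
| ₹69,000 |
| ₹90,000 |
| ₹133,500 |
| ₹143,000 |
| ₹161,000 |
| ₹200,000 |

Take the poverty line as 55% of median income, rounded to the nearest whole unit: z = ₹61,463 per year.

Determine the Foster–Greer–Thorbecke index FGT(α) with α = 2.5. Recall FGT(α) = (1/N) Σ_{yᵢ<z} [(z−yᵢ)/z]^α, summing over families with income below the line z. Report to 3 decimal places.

Incomes under z: ₹14,000 (q = 1 of N = 8).
Gap ratios (z−y)/z: (61463−14000)/61463 = 0.7722.
Raised to α = 2.5: 0.52403.
Sum = 0.524027; FGT(2.5) = 0.524027 / 8 = 0.066.

0.066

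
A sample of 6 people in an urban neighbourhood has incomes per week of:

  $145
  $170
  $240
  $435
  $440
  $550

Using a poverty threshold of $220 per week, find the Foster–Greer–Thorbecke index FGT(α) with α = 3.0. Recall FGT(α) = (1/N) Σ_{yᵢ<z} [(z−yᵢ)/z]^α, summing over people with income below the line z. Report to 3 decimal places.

0.009

Poor units: $145, $170 (q = 2 of N = 6).
Normalized shortfalls: (220−145)/220 = 0.3409; (220−170)/220 = 0.2273.
Raised to α = 3.0: 0.03962; 0.01174.
Sum = 0.051359; FGT(3.0) = 0.051359 / 6 = 0.009.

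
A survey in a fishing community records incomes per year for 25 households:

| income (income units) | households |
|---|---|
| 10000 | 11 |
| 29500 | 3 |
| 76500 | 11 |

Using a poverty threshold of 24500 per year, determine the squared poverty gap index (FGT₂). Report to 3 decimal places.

Below the line: 11×10000 (q = 11 of N = 25).
Shortfall ratios: (24500−10000)/24500 = 0.5918 (×11).
Squared: 0.3503 (×11).
Sum = 3.852978; P₂ = 3.852978 / 25 = 0.154.

0.154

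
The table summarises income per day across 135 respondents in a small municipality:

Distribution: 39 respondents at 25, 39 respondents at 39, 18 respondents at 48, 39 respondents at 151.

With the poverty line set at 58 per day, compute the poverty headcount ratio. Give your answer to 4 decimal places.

0.7111

96 of the 135 respondents have income below 58.
H = 96/135 = 0.7111.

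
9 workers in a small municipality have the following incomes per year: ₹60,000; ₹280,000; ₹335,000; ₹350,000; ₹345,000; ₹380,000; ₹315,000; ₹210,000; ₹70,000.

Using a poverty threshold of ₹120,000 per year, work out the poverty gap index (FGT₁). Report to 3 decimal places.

Below the line: ₹60,000, ₹70,000 (q = 2 of N = 9).
Normalized shortfalls: (120000−60000)/120000 = 0.5000; (120000−70000)/120000 = 0.4167.
Σ = 0.916667. Dividing by the full population N = 9 gives P₁ = 0.102.

0.102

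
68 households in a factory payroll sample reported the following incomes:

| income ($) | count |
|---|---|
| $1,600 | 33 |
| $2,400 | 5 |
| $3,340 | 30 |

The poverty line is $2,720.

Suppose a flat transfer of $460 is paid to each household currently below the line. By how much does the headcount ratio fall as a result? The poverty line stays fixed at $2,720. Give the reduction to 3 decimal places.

0.074

Before: below the line — 33×$1,600, 5×$2,400; headcount ratio = 0.55882.
After the $460 transfer: below the line — 33×$2,060; headcount ratio = 0.48529.
Reduction = 0.55882 − 0.48529 = 0.074.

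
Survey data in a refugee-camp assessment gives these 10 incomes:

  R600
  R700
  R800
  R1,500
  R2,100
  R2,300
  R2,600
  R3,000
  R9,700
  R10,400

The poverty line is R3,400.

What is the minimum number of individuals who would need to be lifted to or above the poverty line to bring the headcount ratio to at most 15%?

7

8 of the 10 individuals are poor, so H = 8/10 = 0.800.
A headcount ratio of at most 15% allows at most ⌊0.15 × 10⌋ = 1 poor individuals.
So at least 8 − 1 = 7 must be lifted.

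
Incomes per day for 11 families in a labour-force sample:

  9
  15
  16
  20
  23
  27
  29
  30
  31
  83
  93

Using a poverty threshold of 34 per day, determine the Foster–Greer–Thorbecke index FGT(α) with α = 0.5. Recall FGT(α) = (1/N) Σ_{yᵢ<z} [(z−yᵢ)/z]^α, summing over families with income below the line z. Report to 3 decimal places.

Below z: 9, 15, 16, 20, 23, 27, 29, 30, 31 (q = 9 of N = 11).
Shortfall ratios: (34−9)/34 = 0.7353; (34−15)/34 = 0.5588; (34−16)/34 = 0.5294; (34−20)/34 = 0.4118; (34−23)/34 = 0.3235; (34−27)/34 = 0.2059; (34−29)/34 = 0.1471; (34−30)/34 = 0.1176; (34−31)/34 = 0.0882.
Raised to α = 0.5: 0.85749; 0.74755; 0.72761; 0.64169; 0.56880; 0.45374; 0.38348; 0.34300; 0.29704.
Sum = 5.020397; FGT(0.5) = 5.020397 / 11 = 0.456.

0.456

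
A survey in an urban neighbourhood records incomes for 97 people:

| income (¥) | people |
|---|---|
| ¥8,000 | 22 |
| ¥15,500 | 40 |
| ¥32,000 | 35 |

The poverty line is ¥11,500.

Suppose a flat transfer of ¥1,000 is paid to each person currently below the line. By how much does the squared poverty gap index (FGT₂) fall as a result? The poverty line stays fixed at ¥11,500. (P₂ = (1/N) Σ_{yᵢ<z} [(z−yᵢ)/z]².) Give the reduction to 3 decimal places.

0.010

Before: below the line — 22×¥8,000; squared poverty gap index (FGT₂) = 0.02101.
After the ¥1,000 transfer: below the line — 22×¥9,000; squared poverty gap index (FGT₂) = 0.01072.
Reduction = 0.02101 − 0.01072 = 0.010.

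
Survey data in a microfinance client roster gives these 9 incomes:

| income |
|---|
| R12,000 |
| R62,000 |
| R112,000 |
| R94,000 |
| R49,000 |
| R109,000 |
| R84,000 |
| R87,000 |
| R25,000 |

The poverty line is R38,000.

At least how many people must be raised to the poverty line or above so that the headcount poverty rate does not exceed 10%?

2 of the 9 people are poor, so H = 2/9 = 0.222.
A headcount ratio of at most 10% allows at most ⌊0.10 × 9⌋ = 0 poor people.
So at least 2 − 0 = 2 must be lifted.

2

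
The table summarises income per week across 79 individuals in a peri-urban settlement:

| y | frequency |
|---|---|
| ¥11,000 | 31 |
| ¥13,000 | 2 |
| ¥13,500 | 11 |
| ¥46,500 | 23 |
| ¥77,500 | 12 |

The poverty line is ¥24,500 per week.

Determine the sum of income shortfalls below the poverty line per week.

¥562,500

Poor units: 31×¥11,000, 2×¥13,000, 11×¥13,500 (q = 44 of N = 79).
Individual gaps: 31×(24500−11000) = 418500; 2×(24500−13000) = 23000; 11×(24500−13500) = 121000.
Aggregate gap = ¥562,500.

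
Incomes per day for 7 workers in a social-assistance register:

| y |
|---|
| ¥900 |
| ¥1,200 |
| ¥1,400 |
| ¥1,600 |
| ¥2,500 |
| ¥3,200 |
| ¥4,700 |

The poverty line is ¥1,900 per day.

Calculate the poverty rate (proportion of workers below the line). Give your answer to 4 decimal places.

0.5714

4 of the 7 workers have income below ¥1,900.
H = 4/7 = 0.5714.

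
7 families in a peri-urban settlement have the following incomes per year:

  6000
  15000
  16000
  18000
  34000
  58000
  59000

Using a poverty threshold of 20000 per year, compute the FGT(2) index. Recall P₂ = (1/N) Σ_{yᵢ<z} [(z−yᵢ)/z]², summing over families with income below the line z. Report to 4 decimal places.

Poor units: 6000, 15000, 16000, 18000 (q = 4 of N = 7).
Gap ratios (z−y)/z: (20000−6000)/20000 = 0.7000; (20000−15000)/20000 = 0.2500; (20000−16000)/20000 = 0.2000; (20000−18000)/20000 = 0.1000.
Squared: 0.4900; 0.0625; 0.0400; 0.0100.
Sum = 0.602500; P₂ = 0.602500 / 7 = 0.0861.

0.0861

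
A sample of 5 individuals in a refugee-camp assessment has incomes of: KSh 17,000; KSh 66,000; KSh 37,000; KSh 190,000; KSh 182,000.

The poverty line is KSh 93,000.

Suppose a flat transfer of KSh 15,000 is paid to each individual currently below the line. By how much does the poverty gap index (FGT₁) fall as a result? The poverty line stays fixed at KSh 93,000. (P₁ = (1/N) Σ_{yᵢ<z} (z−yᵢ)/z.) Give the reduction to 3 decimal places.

Before: below the line — KSh 17,000, KSh 37,000, KSh 66,000; poverty gap index (FGT₁) = 0.34194.
After the KSh 15,000 transfer: below the line — KSh 32,000, KSh 52,000, KSh 81,000; poverty gap index (FGT₁) = 0.24516.
Reduction = 0.34194 − 0.24516 = 0.097.

0.097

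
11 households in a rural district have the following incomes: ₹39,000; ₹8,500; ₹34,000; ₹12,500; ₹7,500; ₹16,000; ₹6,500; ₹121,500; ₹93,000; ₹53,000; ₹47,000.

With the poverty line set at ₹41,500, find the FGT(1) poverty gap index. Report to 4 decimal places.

0.3647

Incomes under z: ₹6,500, ₹7,500, ₹8,500, ₹12,500, ₹16,000, ₹34,000, ₹39,000 (q = 7 of N = 11).
Relative gaps: (41500−6500)/41500 = 0.8434; (41500−7500)/41500 = 0.8193; (41500−8500)/41500 = 0.7952; (41500−12500)/41500 = 0.6988; (41500−16000)/41500 = 0.6145; (41500−34000)/41500 = 0.1807; (41500−39000)/41500 = 0.0602.
Σ = 4.012048. Dividing by the full population N = 11 gives P₁ = 0.3647.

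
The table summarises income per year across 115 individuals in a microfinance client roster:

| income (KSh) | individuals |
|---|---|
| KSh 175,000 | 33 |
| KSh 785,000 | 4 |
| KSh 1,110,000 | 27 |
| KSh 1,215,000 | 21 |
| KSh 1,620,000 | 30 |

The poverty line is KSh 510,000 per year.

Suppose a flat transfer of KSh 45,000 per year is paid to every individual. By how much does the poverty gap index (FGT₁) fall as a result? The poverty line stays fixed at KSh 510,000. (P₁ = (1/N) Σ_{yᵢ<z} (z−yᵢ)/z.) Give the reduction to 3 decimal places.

0.025

Before: below the line — 33×KSh 175,000; poverty gap index (FGT₁) = 0.18849.
After the KSh 45,000 transfer: below the line — 33×KSh 220,000; poverty gap index (FGT₁) = 0.16317.
Reduction = 0.18849 − 0.16317 = 0.025.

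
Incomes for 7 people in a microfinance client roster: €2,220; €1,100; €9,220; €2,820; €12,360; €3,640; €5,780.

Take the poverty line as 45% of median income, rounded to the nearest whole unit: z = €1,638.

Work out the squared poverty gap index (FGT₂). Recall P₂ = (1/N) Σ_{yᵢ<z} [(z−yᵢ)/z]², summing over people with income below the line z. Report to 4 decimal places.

0.0154

Below z: €1,100 (q = 1 of N = 7).
Gap ratios (z−y)/z: (1638−1100)/1638 = 0.3284.
Squared: 0.1079.
Sum = 0.107879; P₂ = 0.107879 / 7 = 0.0154.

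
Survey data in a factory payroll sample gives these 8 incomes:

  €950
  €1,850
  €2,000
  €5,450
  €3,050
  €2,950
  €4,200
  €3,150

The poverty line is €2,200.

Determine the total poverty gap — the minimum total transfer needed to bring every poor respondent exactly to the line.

€1,800

Below z: €950, €1,850, €2,000 (q = 3 of N = 8).
Individual gaps: 2200−950 = 1250; 2200−1850 = 350; 2200−2000 = 200.
Aggregate gap = €1,800.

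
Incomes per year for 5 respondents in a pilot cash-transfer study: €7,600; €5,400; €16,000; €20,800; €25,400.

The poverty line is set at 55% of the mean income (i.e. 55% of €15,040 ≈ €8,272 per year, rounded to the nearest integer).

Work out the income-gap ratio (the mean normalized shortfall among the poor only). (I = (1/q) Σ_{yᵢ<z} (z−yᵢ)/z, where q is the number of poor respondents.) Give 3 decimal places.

0.214

Poor units: €5,400, €7,600 (q = 2 of N = 5).
Relative gaps: 0.3472, 0.0812; sum = 0.428433.
The income-gap ratio divides by q (the poor only): 0.428433 / 2 = 0.214.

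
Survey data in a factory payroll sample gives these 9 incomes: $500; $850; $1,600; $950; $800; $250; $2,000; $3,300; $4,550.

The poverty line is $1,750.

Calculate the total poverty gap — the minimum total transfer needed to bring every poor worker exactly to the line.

Below z: $250, $500, $800, $850, $950, $1,600 (q = 6 of N = 9).
Individual gaps: 1750−250 = 1500; 1750−500 = 1250; 1750−800 = 950; 1750−850 = 900; 1750−950 = 800; 1750−1600 = 150.
Aggregate gap = $5,550.

$5,550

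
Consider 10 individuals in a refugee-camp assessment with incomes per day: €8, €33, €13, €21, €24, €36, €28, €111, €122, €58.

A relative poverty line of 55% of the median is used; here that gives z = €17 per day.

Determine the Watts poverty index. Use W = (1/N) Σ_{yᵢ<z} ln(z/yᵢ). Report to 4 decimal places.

0.1022

Incomes under z: €8, €13 (q = 2 of N = 10).
Log gaps: ln(17/8) = 0.7538; ln(17/13) = 0.2683.
W = 1.022036 / 10 = 0.1022.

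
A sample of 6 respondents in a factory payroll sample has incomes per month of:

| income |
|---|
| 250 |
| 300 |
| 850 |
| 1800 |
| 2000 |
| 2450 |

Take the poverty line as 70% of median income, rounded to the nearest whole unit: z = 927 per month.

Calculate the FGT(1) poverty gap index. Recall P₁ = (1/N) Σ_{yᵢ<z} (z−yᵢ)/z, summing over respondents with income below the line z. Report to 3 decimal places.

Poor units: 250, 300, 850 (q = 3 of N = 6).
Shortfall ratios: (927−250)/927 = 0.7303; (927−300)/927 = 0.6764; (927−850)/927 = 0.0831.
Σ = 1.489752. Dividing by the full population N = 6 gives P₁ = 0.248.

0.248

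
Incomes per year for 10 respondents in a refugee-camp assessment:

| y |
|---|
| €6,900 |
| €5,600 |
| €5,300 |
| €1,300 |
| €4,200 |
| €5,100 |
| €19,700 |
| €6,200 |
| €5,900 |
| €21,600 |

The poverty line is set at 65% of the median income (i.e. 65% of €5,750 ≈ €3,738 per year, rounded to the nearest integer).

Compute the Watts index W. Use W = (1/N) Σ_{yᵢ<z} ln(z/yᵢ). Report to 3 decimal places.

0.106

Poor units: €1,300 (q = 1 of N = 10).
ln(z/y) terms: ln(3738/1300) = 1.0562.
W = 1.056186 / 10 = 0.106.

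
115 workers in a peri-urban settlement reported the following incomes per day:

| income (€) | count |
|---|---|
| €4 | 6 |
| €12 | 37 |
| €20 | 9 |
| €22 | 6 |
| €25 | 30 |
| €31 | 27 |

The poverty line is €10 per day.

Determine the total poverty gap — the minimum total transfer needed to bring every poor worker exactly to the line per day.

Below z: 6×€4 (q = 6 of N = 115).
Individual gaps: 6×(10−4) = 36.
Aggregate gap = €36.

€36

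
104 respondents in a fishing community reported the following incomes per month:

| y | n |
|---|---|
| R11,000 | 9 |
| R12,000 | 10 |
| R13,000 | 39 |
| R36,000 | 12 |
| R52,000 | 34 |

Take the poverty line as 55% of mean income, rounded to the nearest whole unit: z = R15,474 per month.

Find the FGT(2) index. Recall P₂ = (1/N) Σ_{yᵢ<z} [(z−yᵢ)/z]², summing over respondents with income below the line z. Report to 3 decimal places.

Incomes under z: 9×R11,000, 10×R12,000, 39×R13,000 (q = 58 of N = 104).
Shortfall ratios: (15474−11000)/15474 = 0.2891 (×9); (15474−12000)/15474 = 0.2245 (×10); (15474−13000)/15474 = 0.1599 (×39).
Squared: 0.0836 (×9); 0.0504 (×10); 0.0256 (×39).
Sum = 2.253311; P₂ = 2.253311 / 104 = 0.022.

0.022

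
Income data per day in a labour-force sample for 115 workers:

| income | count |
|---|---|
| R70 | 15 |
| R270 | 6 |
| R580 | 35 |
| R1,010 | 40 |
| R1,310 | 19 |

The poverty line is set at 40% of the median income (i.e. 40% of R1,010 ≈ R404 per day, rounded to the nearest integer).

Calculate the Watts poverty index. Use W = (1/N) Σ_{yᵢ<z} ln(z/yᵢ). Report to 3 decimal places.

Incomes under z: 15×R70, 6×R270 (q = 21 of N = 115).
ln(z/y) terms: ln(404/70) = 1.7529 (×15); ln(404/270) = 0.4030 (×6).
W = 28.711752 / 115 = 0.250.

0.250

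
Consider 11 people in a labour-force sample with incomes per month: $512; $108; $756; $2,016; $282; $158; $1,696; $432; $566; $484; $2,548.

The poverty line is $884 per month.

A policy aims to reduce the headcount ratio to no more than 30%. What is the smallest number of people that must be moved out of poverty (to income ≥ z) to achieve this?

5

Currently q = 8 of N = 11 are below the line (H = 0.727).
A headcount ratio of at most 30% allows at most ⌊0.30 × 11⌋ = 3 poor people.
So at least 8 − 3 = 5 must be lifted.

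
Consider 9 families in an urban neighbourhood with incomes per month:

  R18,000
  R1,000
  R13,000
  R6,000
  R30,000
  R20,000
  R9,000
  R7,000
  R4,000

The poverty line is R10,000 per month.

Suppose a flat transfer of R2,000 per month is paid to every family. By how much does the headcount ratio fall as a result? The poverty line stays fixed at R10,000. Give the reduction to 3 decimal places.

Before: below the line — R1,000, R4,000, R6,000, R7,000, R9,000; headcount ratio = 0.55556.
After the R2,000 transfer: below the line — R3,000, R6,000, R8,000, R9,000; headcount ratio = 0.44444.
Reduction = 0.55556 − 0.44444 = 0.111.

0.111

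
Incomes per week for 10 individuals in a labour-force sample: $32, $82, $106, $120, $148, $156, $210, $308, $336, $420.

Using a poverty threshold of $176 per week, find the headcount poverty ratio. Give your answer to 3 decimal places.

0.600

6 of the 10 individuals have income below $176.
H = 6/10 = 0.600.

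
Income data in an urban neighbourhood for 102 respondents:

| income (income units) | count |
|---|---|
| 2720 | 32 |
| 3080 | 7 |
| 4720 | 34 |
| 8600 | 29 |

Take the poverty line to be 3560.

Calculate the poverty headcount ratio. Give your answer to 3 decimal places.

39 of the 102 respondents have income below 3560.
H = 39/102 = 0.382.

0.382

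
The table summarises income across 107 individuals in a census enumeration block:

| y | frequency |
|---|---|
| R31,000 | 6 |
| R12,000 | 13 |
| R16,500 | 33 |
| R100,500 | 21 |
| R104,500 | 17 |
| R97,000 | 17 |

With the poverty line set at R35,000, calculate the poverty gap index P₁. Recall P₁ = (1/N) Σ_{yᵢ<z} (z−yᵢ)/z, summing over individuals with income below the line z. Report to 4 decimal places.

Poor units: 13×R12,000, 33×R16,500, 6×R31,000 (q = 52 of N = 107).
Relative gaps: (35000−12000)/35000 = 0.6571 (×13); (35000−16500)/35000 = 0.5286 (×33); (35000−31000)/35000 = 0.1143 (×6).
Σ = 26.671429. Dividing by the full population N = 107 gives P₁ = 0.2493.

0.2493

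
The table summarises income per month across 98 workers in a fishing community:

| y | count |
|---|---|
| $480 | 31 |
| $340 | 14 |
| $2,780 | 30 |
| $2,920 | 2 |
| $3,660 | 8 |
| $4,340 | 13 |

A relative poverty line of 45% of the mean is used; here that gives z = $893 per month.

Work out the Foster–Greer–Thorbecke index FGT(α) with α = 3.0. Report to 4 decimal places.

0.0652

Below the line: 14×$340, 31×$480 (q = 45 of N = 98).
Shortfall ratios: (893−340)/893 = 0.6193 (×14); (893−480)/893 = 0.4625 (×31).
Raised to α = 3.0: 0.23748 (×14); 0.09892 (×31).
Sum = 6.391276; FGT(3.0) = 6.391276 / 98 = 0.0652.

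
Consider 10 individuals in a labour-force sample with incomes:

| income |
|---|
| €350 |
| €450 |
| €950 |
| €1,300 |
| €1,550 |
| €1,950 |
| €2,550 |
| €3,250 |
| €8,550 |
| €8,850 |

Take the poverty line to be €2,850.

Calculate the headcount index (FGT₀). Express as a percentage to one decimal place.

70.0%

7 of the 10 individuals have income below €2,850.
H = 7/10 = 70.0%.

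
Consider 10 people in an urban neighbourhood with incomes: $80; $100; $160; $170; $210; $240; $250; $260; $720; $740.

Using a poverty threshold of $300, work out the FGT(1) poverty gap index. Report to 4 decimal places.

Below z: $80, $100, $160, $170, $210, $240, $250, $260 (q = 8 of N = 10).
Normalized shortfalls: (300−80)/300 = 0.7333; (300−100)/300 = 0.6667; (300−160)/300 = 0.4667; (300−170)/300 = 0.4333; (300−210)/300 = 0.3000; (300−240)/300 = 0.2000; (300−250)/300 = 0.1667; (300−260)/300 = 0.1333.
Σ = 3.100000. Dividing by the full population N = 10 gives P₁ = 0.3100.

0.3100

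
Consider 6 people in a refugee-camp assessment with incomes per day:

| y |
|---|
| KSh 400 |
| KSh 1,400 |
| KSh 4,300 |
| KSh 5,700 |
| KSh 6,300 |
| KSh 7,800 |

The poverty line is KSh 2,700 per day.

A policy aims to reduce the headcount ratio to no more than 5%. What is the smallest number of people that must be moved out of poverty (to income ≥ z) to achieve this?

2

2 of the 6 people are poor, so H = 2/6 = 0.333.
A headcount ratio of at most 5% allows at most ⌊0.05 × 6⌋ = 0 poor people.
So at least 2 − 0 = 2 must be lifted.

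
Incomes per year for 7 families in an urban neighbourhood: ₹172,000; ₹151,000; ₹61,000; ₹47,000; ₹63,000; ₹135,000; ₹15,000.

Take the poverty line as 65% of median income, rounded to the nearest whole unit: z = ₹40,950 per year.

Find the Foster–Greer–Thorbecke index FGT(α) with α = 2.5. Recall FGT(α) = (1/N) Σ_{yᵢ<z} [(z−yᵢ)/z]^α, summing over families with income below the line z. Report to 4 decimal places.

Incomes under z: ₹15,000 (q = 1 of N = 7).
Normalized shortfalls: (40950−15000)/40950 = 0.6337.
Raised to α = 2.5: 0.31967.
Sum = 0.319675; FGT(2.5) = 0.319675 / 7 = 0.0457.

0.0457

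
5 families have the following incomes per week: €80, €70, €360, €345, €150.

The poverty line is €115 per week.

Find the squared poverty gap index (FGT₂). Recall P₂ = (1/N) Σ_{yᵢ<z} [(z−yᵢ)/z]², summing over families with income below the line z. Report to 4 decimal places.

Poor units: €70, €80 (q = 2 of N = 5).
Shortfall ratios: (115−70)/115 = 0.3913; (115−80)/115 = 0.3043.
Squared: 0.1531; 0.0926.
Sum = 0.245747; P₂ = 0.245747 / 5 = 0.0491.

0.0491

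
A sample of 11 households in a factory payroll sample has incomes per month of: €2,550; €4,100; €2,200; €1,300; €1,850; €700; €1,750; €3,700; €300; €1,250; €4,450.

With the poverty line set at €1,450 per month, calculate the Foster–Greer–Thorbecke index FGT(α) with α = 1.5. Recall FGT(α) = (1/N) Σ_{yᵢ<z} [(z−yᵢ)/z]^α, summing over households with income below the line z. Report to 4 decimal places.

0.1057

Poor units: €300, €700, €1,250, €1,300 (q = 4 of N = 11).
Relative gaps: (1450−300)/1450 = 0.7931; (1450−700)/1450 = 0.5172; (1450−1250)/1450 = 0.1379; (1450−1300)/1450 = 0.1034.
Raised to α = 1.5: 0.70631; 0.37200; 0.05123; 0.03327.
Sum = 1.162805; FGT(1.5) = 1.162805 / 11 = 0.1057.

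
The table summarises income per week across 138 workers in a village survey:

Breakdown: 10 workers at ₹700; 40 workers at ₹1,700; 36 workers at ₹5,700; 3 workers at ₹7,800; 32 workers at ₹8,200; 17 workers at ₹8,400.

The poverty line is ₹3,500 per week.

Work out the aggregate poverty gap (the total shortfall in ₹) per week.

Incomes under z: 10×₹700, 40×₹1,700 (q = 50 of N = 138).
Individual gaps: 10×(3500−700) = 28000; 40×(3500−1700) = 72000.
Aggregate gap = ₹100,000.

₹100,000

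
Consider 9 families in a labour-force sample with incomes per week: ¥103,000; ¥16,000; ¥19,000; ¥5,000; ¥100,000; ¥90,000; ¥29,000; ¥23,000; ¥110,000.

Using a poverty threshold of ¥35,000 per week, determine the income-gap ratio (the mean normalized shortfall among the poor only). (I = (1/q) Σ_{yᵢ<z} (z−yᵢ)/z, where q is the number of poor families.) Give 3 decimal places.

0.474

Below the line: ¥5,000, ¥16,000, ¥19,000, ¥23,000, ¥29,000 (q = 5 of N = 9).
Shortfall ratios (z−y)/z: 0.8571, 0.5429, 0.4571, 0.3429, 0.1714; sum = 2.371429.
I averages over the q = 5 poor units only: 2.371429 / 5 = 0.474.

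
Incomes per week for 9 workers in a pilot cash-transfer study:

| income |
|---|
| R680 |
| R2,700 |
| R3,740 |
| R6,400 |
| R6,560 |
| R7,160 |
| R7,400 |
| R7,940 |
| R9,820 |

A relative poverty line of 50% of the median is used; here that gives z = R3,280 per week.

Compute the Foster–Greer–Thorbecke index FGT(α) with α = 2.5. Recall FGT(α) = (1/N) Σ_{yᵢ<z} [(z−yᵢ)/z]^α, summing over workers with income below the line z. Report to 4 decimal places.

0.0636

Incomes under z: R680, R2,700 (q = 2 of N = 9).
Gap ratios (z−y)/z: (3280−680)/3280 = 0.7927; (3280−2700)/3280 = 0.1768.
Raised to α = 2.5: 0.55943; 0.01315.
Sum = 0.572583; FGT(2.5) = 0.572583 / 9 = 0.0636.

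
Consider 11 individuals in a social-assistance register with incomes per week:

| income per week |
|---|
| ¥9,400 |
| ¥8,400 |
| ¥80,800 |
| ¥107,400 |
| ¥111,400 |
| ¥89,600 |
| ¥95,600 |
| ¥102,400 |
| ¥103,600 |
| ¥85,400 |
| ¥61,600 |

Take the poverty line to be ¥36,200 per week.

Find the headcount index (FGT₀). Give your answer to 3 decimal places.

0.182

2 of the 11 individuals have income below ¥36,200.
H = 2/11 = 0.182.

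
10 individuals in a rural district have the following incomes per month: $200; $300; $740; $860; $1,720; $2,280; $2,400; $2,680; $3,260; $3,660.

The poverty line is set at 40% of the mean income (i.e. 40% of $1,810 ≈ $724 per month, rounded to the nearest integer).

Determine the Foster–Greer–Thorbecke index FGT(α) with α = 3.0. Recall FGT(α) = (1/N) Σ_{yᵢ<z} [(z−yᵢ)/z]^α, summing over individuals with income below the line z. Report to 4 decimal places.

0.0580

Below the line: $200, $300 (q = 2 of N = 10).
Gap ratios (z−y)/z: (724−200)/724 = 0.7238; (724−300)/724 = 0.5856.
Raised to α = 3.0: 0.37912; 0.20085.
Sum = 0.579976; FGT(3.0) = 0.579976 / 10 = 0.0580.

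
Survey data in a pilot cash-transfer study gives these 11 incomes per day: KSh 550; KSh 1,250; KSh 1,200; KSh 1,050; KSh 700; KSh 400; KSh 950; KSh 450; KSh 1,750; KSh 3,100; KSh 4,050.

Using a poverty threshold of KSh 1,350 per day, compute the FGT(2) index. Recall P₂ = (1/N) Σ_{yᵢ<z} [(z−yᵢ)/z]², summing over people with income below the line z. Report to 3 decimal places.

Poor units: KSh 400, KSh 450, KSh 550, KSh 700, KSh 950, KSh 1,050, KSh 1,200, KSh 1,250 (q = 8 of N = 11).
Gap ratios (z−y)/z: (1350−400)/1350 = 0.7037; (1350−450)/1350 = 0.6667; (1350−550)/1350 = 0.5926; (1350−700)/1350 = 0.4815; (1350−950)/1350 = 0.2963; (1350−1050)/1350 = 0.2222; (1350−1200)/1350 = 0.1111; (1350−1250)/1350 = 0.0741.
Squared: 0.4952; 0.4444; 0.3512; 0.2318; 0.0878; 0.0494; 0.0123; 0.0055.
Sum = 1.677641; P₂ = 1.677641 / 11 = 0.153.

0.153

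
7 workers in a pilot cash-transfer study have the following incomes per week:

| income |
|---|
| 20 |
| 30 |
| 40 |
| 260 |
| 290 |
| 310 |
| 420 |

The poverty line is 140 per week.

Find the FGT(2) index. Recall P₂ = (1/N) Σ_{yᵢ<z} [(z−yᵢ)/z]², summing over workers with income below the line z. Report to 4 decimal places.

Below the line: 20, 30, 40 (q = 3 of N = 7).
Shortfall ratios: (140−20)/140 = 0.8571; (140−30)/140 = 0.7857; (140−40)/140 = 0.7143.
Squared: 0.7347; 0.6173; 0.5102.
Sum = 1.862245; P₂ = 1.862245 / 7 = 0.2660.

0.2660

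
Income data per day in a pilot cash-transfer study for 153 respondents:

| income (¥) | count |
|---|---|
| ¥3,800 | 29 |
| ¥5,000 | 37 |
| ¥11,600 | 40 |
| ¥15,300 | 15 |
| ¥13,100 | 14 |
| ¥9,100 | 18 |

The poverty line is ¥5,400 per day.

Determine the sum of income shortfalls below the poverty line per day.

¥61,200

Poor units: 29×¥3,800, 37×¥5,000 (q = 66 of N = 153).
Individual gaps: 29×(5400−3800) = 46400; 37×(5400−5000) = 14800.
Aggregate gap = ¥61,200.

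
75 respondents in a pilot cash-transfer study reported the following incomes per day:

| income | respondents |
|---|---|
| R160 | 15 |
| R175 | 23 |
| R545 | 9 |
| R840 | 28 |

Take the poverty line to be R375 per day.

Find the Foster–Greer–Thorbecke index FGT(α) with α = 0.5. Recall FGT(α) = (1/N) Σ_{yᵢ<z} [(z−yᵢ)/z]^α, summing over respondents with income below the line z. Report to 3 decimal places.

0.375

Below the line: 15×R160, 23×R175 (q = 38 of N = 75).
Relative gaps: (375−160)/375 = 0.5733 (×15); (375−175)/375 = 0.5333 (×23).
Raised to α = 0.5: 0.75719 (×15); 0.73030 (×23).
Sum = 28.154642; FGT(0.5) = 28.154642 / 75 = 0.375.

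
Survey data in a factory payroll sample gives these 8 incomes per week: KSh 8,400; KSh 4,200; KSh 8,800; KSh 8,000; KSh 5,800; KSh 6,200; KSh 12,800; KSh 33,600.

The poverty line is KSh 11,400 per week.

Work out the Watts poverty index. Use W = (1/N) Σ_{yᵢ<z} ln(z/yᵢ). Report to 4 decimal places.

0.4002

Poor units: KSh 4,200, KSh 5,800, KSh 6,200, KSh 8,000, KSh 8,400, KSh 8,800 (q = 6 of N = 8).
Log shortfalls: ln(11400/4200) = 0.9985; ln(11400/5800) = 0.6758; ln(11400/6200) = 0.6091; ln(11400/8000) = 0.3542; ln(11400/8400) = 0.3054; ln(11400/8800) = 0.2589.
W = 3.201763 / 8 = 0.4002.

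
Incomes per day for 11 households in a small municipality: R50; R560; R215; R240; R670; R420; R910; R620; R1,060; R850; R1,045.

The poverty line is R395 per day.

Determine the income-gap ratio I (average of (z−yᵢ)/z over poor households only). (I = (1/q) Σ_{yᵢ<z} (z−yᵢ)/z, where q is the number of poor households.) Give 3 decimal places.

0.574

Below z: R50, R215, R240 (q = 3 of N = 11).
Relative gaps: 0.8734, 0.4557, 0.3924; sum = 1.721519.
The income-gap ratio divides by q (the poor only): 1.721519 / 3 = 0.574.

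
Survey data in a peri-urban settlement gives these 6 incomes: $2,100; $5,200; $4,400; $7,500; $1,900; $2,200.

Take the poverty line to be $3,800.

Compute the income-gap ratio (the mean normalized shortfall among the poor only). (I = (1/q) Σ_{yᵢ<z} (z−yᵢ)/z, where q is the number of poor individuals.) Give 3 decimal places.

0.456

Incomes under z: $1,900, $2,100, $2,200 (q = 3 of N = 6).
Relative gaps: 0.5000, 0.4474, 0.4211; sum = 1.368421.
The income-gap ratio divides by q (the poor only): 1.368421 / 3 = 0.456.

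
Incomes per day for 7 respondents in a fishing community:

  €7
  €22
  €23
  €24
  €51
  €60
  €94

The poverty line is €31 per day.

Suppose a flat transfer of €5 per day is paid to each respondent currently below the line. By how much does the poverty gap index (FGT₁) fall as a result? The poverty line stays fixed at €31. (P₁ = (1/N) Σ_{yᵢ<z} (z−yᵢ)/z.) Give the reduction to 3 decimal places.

Before: below the line — €7, €22, €23, €24; poverty gap index (FGT₁) = 0.22120.
After the €5 transfer: below the line — €12, €27, €28, €29; poverty gap index (FGT₁) = 0.12903.
Reduction = 0.22120 − 0.12903 = 0.092.

0.092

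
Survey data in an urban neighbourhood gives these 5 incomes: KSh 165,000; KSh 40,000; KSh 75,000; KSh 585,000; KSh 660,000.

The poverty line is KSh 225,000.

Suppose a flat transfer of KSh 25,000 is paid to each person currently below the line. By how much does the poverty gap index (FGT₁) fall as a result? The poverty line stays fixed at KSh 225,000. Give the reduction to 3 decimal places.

Before: below the line — KSh 40,000, KSh 75,000, KSh 165,000; poverty gap index (FGT₁) = 0.35111.
After the KSh 25,000 transfer: below the line — KSh 65,000, KSh 100,000, KSh 190,000; poverty gap index (FGT₁) = 0.28444.
Reduction = 0.35111 − 0.28444 = 0.067.

0.067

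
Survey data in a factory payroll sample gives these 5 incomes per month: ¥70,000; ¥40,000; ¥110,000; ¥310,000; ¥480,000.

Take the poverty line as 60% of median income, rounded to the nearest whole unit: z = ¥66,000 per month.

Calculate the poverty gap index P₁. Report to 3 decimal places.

0.079

Below z: ¥40,000 (q = 1 of N = 5).
Relative gaps: (66000−40000)/66000 = 0.3939.
Sum of shortfalls = 0.393939; P₁ averages over all N: 0.393939 / 5 = 0.079.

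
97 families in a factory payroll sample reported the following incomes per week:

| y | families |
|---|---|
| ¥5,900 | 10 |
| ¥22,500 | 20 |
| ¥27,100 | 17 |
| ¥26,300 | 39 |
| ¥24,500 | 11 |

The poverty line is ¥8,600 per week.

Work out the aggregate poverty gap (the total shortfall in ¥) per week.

Incomes under z: 10×¥5,900 (q = 10 of N = 97).
Individual gaps: 10×(8600−5900) = 27000.
Aggregate gap = ¥27,000.

¥27,000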